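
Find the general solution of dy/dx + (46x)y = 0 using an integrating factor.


P(x) = 46x ⇒ μ = e^(23x²).
Q(x) = 0 so μ y is constant: y = Ce^(-23x²).


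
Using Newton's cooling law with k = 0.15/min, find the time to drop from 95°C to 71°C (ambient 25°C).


From T(t) = T_a + (T₀ - T_a)e^(-kt), set T(t) = 71:
(71 - 25) / (95 - 25) = e^(-0.15t), so t = -ln(0.657)/0.15 ≈ 2.8 minutes.


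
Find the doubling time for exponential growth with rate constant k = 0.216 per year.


Exponential growth: P(t) = P₀ e^(0.216t). Set P(t)/P₀ = 2: e^(0.216t) = 2.
Solve: t = ln(2)/0.216 ≈ 3.21 years.


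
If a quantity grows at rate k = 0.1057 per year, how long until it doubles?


Exponential growth: P(t) = P₀ e^(0.1057t). Set P(t)/P₀ = 2: e^(0.1057t) = 2.
Solve: t = ln(2)/0.1057 ≈ 6.56 years.


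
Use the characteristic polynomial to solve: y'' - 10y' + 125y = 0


Characteristic equation: r² - 10r + 125 = 0.
Discriminant is negative; roots r = 5 ± 10i (complex conjugate pair).
General solution uses e^(α x)(C₁ cos(β x) + C₂ sin(β x)): y = e^(5x)(C₁cos(10x) + C₂sin(10x)).


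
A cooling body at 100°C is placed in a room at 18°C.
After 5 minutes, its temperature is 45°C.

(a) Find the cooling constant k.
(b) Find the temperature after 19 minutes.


Newton's law: T(t) = T_a + (T₀ - T_a)e^(-kt).
(a) Use T(5) = 45: (45 - 18)/(100 - 18) = e^(-k·5), so k = -ln(0.329)/5 ≈ 0.2222.
(b) Apply k to t = 19: T(19) = 18 + (82)e^(-4.221) ≈ 19.2°C.


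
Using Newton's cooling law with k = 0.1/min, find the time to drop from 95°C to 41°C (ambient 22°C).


From T(t) = T_a + (T₀ - T_a)e^(-kt), set T(t) = 41:
(41 - 22) / (95 - 22) = e^(-0.1t), so t = -ln(0.260)/0.1 ≈ 13.5 minutes.


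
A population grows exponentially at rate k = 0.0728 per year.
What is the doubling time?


Exponential growth: P(t) = P₀ e^(0.0728t). Set P(t)/P₀ = 2: e^(0.0728t) = 2.
Solve: t = ln(2)/0.0728 ≈ 9.52 years.


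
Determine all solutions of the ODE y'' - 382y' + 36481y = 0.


Characteristic equation: r² - 382r + 36481 = 0, i.e. (r - 191)² = 0.
Repeated root r = 191; include an x factor for the second linearly independent solution.
General solution: y = (C₁ + C₂x)e^(191x).


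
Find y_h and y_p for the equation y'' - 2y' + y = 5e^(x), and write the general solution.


Characteristic polynomial (r - 1)² = 0; repeated root r = 1.
y_h = (C₁ + C₂x)e^(x). Forcing matches the repeated root (resonance), so try y_p = Ax² e^(x).
Substitute and solve for A: 2A = 5, so A = 5/2.
General solution: y = (C₁ + C₂x + (5/2)x²)e^(x).


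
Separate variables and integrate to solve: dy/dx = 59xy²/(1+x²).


Separate: dy/y² = 59x/(1+x²) dx.
Integrate LHS: ∫ dy/y² = -1/y.
Integrate RHS via u = 1+x²: (59/2)ln(1+x²) + C.
Result: -1/y = (59/2)ln(1+x²) + C.


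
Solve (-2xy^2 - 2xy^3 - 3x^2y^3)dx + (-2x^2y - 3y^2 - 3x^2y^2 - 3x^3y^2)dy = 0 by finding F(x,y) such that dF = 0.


Check exactness: ∂M/∂y = -4xy - 6xy^2 - 9x^2y^2 and ∂N/∂x = -4xy - 6xy^2 - 9x^2y^2; equal, so the equation is exact.
Integrate M with respect to x (treating y as constant): ∫M dx = -x^2y^2 - x^2y^3 - x^3y^3 + h(y).
Differentiate w.r.t. y and set equal to N: the x-dependent terms already match, leaving h'(y) = -3y^2. Integrate: h(y) = -y^3.
So F(x,y) = -x^2y^2 - y^3 - x^2y^3 - x^3y^3.
General solution: -x^2y^2 - y^3 - x^2y^3 - x^3y^3 = C.


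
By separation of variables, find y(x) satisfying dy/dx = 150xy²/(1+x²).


Separate: dy/y² = 150x/(1+x²) dx.
Integrate LHS: ∫ dy/y² = -1/y.
Integrate RHS via u = 1+x²: 75ln(1+x²) + C.
Result: -1/y = 75ln(1+x²) + C.


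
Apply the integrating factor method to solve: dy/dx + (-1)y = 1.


P(x) = -1 ⇒ μ = e^(-x).
(μ y)' = e^(-x) ⇒ μ y = -e^(-x) + C.
Divide by μ: y = -1 + Ce^(x).


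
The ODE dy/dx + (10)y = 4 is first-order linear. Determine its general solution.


P(x) = 10, Q(x) = 4; integrating factor μ = e^(10x).
(μ y)' = 4e^(10x) ⇒ μ y = (2/5)e^(10x) + C.
Divide by μ: y = 2/5 + Ce^(-10x).


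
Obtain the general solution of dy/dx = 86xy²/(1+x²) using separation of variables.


Separate: dy/y² = 86x/(1+x²) dx.
Integrate LHS: ∫ dy/y² = -1/y.
Integrate RHS via u = 1+x²: 43ln(1+x²) + C.
Result: -1/y = 43ln(1+x²) + C.


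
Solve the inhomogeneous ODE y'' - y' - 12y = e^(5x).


Characteristic roots of r² - r - 12 = 0 are -3, 4.
y_h = C₁e^(-3x) + C₂e^(4x).
Forcing exponent 5 is not a characteristic root; try y_p = Ae^(5x).
Substitute: A·(25 + (-1)·5 + (-12)) = A·8 = 1, so A = 1/8.
General solution: y = C₁e^(-3x) + C₂e^(4x) + (1/8)e^(5x).


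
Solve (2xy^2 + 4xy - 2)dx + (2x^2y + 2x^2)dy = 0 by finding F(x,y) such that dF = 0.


Check exactness: ∂M/∂y = 4xy + 4x and ∂N/∂x = 4xy + 4x; equal, so the equation is exact.
Integrate M with respect to x (treating y as constant): ∫M dx = x^2y^2 + 2x^2y - 2x + h(y).
Differentiate w.r.t. y and set equal to N: all terms match, so h'(y) = 0 and h is a constant absorbed into C.
General solution: x^2y^2 + 2x^2y - 2x = C.


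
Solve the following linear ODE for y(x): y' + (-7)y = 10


P(x) = -7 ⇒ μ = e^(-7x).
(μ y)' = 10e^(-7x) ⇒ μ y = -(10/7)e^(-7x) + C.
Divide by μ: y = -10/7 + Ce^(7x).


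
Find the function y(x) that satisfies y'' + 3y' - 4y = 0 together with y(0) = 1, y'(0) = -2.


Characteristic roots of r² + 3r - 4 = 0 are -4, 1.
General solution y = c₁ e^(-4x) + c₂ e^(x).
Apply y(0) = 1: c₁ + c₂ = 1. Apply y'(0) = -2: -4 c₁ + 1 c₂ = -2.
Solve: c₁ = 3/5, c₂ = 2/5.
Particular solution: y = (3/5)e^(-4x) + (2/5)e^(x).


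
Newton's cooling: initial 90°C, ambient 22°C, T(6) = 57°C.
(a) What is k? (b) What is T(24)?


Newton's law: T(t) = T_a + (T₀ - T_a)e^(-kt).
(a) Use T(6) = 57: (57 - 22)/(90 - 22) = e^(-k·6), so k = -ln(0.515)/6 ≈ 0.1107.
(b) Apply k to t = 24: T(24) = 22 + (68)e^(-2.657) ≈ 26.8°C.


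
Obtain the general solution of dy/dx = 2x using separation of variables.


Integrate both sides with respect to x: y = ∫ 2x dx = x^2 + C.


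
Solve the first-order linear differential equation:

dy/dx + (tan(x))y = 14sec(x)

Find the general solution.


P(x) = tan(x) ⇒ μ = e^(∫tan(x)dx) = sec(x).
(sec(x) y)' = 14sec²(x) ⇒ sec(x) y = 14tan(x) + C.
Multiply by cos(x): y = 14sin(x) + C·cos(x).


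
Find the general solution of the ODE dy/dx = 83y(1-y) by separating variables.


Separate: dy/[y(1-y)] = 83 dx.
Partial fractions: 1/[y(1-y)] = 1/y + 1/(1-y).
Integrate: ln|y/(1-y)| = 83x + C₀.
Solve for y: y = 1/(1 + Ce^(-83x)).


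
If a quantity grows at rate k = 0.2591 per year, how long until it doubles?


Exponential growth: P(t) = P₀ e^(0.2591t). Set P(t)/P₀ = 2: e^(0.2591t) = 2.
Solve: t = ln(2)/0.2591 ≈ 2.68 years.


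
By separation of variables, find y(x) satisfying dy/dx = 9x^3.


Integrate both sides with respect to x: y = ∫ 9x^3 dx = (9/4)x^4 + C.


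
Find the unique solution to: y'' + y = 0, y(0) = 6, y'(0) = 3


Characteristic roots of r² + 1 = 0 are ±1i, so y = C₁cos(x) + C₂sin(x).
Apply y(0) = 6: C₁ = 6. Differentiate and apply y'(0) = 3: 1·C₂ = 3, so C₂ = 3.
Particular solution: y = 6cos(x) + 3sin(x).


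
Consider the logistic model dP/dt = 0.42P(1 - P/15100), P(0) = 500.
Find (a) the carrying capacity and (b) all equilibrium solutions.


Logistic ODE dP/dt = 0.42P(1 - P/15100) has equilibria where dP/dt = 0, i.e. P = 0 or P = 15100.
The coefficient (1 - P/K) = 0 when P = K, identifying K = 15100 as the carrying capacity.
(a) K = 15100; (b) equilibria P = 0 and P = 15100.


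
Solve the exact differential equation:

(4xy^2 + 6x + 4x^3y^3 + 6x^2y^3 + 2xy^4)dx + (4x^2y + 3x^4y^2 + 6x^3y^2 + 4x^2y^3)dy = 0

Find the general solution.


Check exactness: ∂M/∂y = 8xy + 12x^3y^2 + 18x^2y^2 + 8xy^3 and ∂N/∂x = 8xy + 12x^3y^2 + 18x^2y^2 + 8xy^3; equal, so the equation is exact.
Integrate M with respect to x (treating y as constant): ∫M dx = 2x^2y^2 + 3x^2 + x^4y^3 + 2x^3y^3 + x^2y^4 + h(y).
Differentiate w.r.t. y and set equal to N: all terms match, so h'(y) = 0 and h is a constant absorbed into C.
General solution: 2x^2y^2 + 3x^2 + x^4y^3 + 2x^3y^3 + x^2y^4 = C.


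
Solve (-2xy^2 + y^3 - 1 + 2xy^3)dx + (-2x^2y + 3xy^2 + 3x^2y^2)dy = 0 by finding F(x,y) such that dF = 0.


Check exactness: ∂M/∂y = -4xy + 3y^2 + 6xy^2 and ∂N/∂x = -4xy + 3y^2 + 6xy^2; equal, so the equation is exact.
Integrate M with respect to x (treating y as constant): ∫M dx = -x^2y^2 + xy^3 - x + x^2y^3 + h(y).
Differentiate w.r.t. y and set equal to N: all terms match, so h'(y) = 0 and h is a constant absorbed into C.
General solution: -x^2y^2 + xy^3 - x + x^2y^3 = C.


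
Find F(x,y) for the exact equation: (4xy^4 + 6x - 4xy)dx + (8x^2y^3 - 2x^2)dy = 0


Check exactness: ∂M/∂y = 16xy^3 - 4x and ∂N/∂x = 16xy^3 - 4x; equal, so the equation is exact.
Integrate M with respect to x (treating y as constant): ∫M dx = 2x^2y^4 + 3x^2 - 2x^2y + h(y).
Differentiate w.r.t. y and set equal to N: all terms match, so h'(y) = 0 and h is a constant absorbed into C.
General solution: 2x^2y^4 + 3x^2 - 2x^2y = C.


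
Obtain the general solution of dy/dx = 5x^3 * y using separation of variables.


Separate variables: dy/y = 5x^3 dx.
Integrate: ln|y| = (5/4)x^4 + C₀.
Exponentiate: y = Ce^((5/4)x^4).


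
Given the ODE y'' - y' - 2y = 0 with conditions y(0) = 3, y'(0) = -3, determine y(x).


Characteristic roots of r² - r - 2 = 0 are -1, 2.
General solution y = c₁ e^(-x) + c₂ e^(2x).
Apply y(0) = 3: c₁ + c₂ = 3. Apply y'(0) = -3: -1 c₁ + 2 c₂ = -3.
Solve: c₁ = 3, c₂ = 0.
Particular solution: y = 3e^(-x) + 0e^(2x).


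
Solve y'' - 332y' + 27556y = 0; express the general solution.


Characteristic equation: r² - 332r + 27556 = 0, i.e. (r - 166)² = 0.
Repeated root r = 166; include an x factor for the second linearly independent solution.
General solution: y = (C₁ + C₂x)e^(166x).


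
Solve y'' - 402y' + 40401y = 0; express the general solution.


Characteristic equation: r² - 402r + 40401 = 0, i.e. (r - 201)² = 0.
Repeated root r = 201; include an x factor for the second linearly independent solution.
General solution: y = (C₁ + C₂x)e^(201x).


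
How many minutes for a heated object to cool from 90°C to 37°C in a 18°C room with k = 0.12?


From T(t) = T_a + (T₀ - T_a)e^(-kt), set T(t) = 37:
(37 - 18) / (90 - 18) = e^(-0.12t), so t = -ln(0.264)/0.12 ≈ 11.1 minutes.


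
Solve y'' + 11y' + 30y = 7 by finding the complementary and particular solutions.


Characteristic roots of r² + 11r + 30 = 0 are -5, -6.
y_h = C₁e^(-5x) + C₂e^(-6x).
Constant forcing; try y_p = A. Then 30A = 7 ⇒ A = 7/30.
General solution: y = C₁e^(-5x) + C₂e^(-6x) + 7/30.


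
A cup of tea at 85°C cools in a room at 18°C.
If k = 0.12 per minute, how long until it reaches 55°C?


From T(t) = T_a + (T₀ - T_a)e^(-kt), set T(t) = 55:
(55 - 18) / (85 - 18) = e^(-0.12t), so t = -ln(0.552)/0.12 ≈ 4.9 minutes.


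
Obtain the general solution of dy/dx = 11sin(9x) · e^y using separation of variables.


Separate: e^(-y) dy = 11sin(9x) dx.
Integrate: -e^(-y) = -(11/9)cos(9x) + C₀.
Rearrange: e^(-y) = (11/9)cos(9x) + C.


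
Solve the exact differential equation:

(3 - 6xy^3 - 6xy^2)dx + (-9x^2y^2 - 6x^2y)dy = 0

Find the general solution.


Check exactness: ∂M/∂y = -18xy^2 - 12xy and ∂N/∂x = -18xy^2 - 12xy; equal, so the equation is exact.
Integrate M with respect to x (treating y as constant): ∫M dx = 3x - 3x^2y^3 - 3x^2y^2 + h(y).
Differentiate w.r.t. y and set equal to N: all terms match, so h'(y) = 0 and h is a constant absorbed into C.
General solution: 3x - 3x^2y^3 - 3x^2y^2 = C.


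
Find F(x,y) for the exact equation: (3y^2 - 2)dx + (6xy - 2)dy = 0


Check exactness: ∂M/∂y = 6y and ∂N/∂x = 6y; equal, so the equation is exact.
Integrate M with respect to x (treating y as constant): ∫M dx = 3xy^2 - 2x + h(y).
Differentiate w.r.t. y and set equal to N: the x-dependent terms already match, leaving h'(y) = -2. Integrate: h(y) = -2y.
So F(x,y) = 3xy^2 - 2x - 2y.
General solution: 3xy^2 - 2x - 2y = C.


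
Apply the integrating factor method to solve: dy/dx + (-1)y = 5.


P(x) = -1 ⇒ μ = e^(-x).
(μ y)' = 5e^(-x) ⇒ μ y = -5e^(-x) + C.
Divide by μ: y = -5 + Ce^(x).


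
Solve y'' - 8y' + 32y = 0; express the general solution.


Characteristic equation: r² - 8r + 32 = 0.
Discriminant is negative; roots r = 4 ± 4i (complex conjugate pair).
General solution uses e^(α x)(C₁ cos(β x) + C₂ sin(β x)): y = e^(4x)(C₁cos(4x) + C₂sin(4x)).


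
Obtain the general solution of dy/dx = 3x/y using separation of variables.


Separate variables: y dy = 3x dx.
Integrate both sides: y²/2 = (3/2)x^2 + C₀.
Multiply by 2: y² = 3x^2 + C.


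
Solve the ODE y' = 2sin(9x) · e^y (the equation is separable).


Separate: e^(-y) dy = 2sin(9x) dx.
Integrate: -e^(-y) = -(2/9)cos(9x) + C₀.
Rearrange: e^(-y) = (2/9)cos(9x) + C.


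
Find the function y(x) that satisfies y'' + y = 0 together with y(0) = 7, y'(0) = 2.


Characteristic roots of r² + 1 = 0 are ±1i, so y = C₁cos(x) + C₂sin(x).
Apply y(0) = 7: C₁ = 7. Differentiate and apply y'(0) = 2: 1·C₂ = 2, so C₂ = 2.
Particular solution: y = 7cos(x) + 2sin(x).


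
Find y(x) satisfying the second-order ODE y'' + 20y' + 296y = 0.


Characteristic equation: r² + 20r + 296 = 0.
Discriminant is negative; roots r = -10 ± 14i (complex conjugate pair).
General solution uses e^(α x)(C₁ cos(β x) + C₂ sin(β x)): y = e^(-10x)(C₁cos(14x) + C₂sin(14x)).


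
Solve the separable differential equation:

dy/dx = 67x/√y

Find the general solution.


Separate: √y dy = 67x dx.
Integrate: (2/3)y^(3/2) = (67/2)x² + C.


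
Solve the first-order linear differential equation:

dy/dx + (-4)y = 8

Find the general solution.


P(x) = -4 ⇒ μ = e^(-4x).
(μ y)' = 8e^(-4x) ⇒ μ y = -2e^(-4x) + C.
Divide by μ: y = -2 + Ce^(4x).


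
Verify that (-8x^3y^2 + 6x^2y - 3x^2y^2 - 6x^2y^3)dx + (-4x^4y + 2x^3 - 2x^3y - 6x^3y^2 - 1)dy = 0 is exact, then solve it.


Check exactness: ∂M/∂y = -16x^3y + 6x^2 - 6x^2y - 18x^2y^2 and ∂N/∂x = -16x^3y + 6x^2 - 6x^2y - 18x^2y^2; equal, so the equation is exact.
Integrate M with respect to x (treating y as constant): ∫M dx = -2x^4y^2 + 2x^3y - x^3y^2 - 2x^3y^3 + h(y).
Differentiate w.r.t. y and set equal to N: the x-dependent terms already match, leaving h'(y) = -1. Integrate: h(y) = -y.
So F(x,y) = -2x^4y^2 + 2x^3y - x^3y^2 - 2x^3y^3 - y.
General solution: -2x^4y^2 + 2x^3y - x^3y^2 - 2x^3y^3 - y = C.


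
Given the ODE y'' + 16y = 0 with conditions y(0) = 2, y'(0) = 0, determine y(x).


Characteristic roots of r² + 16 = 0 are ±4i, so y = C₁cos(4x) + C₂sin(4x).
Apply y(0) = 2: C₁ = 2. Differentiate and apply y'(0) = 0: 4·C₂ = 0, so C₂ = 0.
Particular solution: y = 2cos(4x).


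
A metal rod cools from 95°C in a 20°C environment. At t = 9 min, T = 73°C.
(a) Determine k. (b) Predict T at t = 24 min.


Newton's law: T(t) = T_a + (T₀ - T_a)e^(-kt).
(a) Use T(9) = 73: (73 - 20)/(95 - 20) = e^(-k·9), so k = -ln(0.707)/9 ≈ 0.0386.
(b) Apply k to t = 24: T(24) = 20 + (75)e^(-0.926) ≈ 49.7°C.


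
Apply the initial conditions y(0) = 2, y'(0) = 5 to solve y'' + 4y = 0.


Characteristic roots of r² + 4 = 0 are ±2i, so y = C₁cos(2x) + C₂sin(2x).
Apply y(0) = 2: C₁ = 2. Differentiate and apply y'(0) = 5: 2·C₂ = 5, so C₂ = 5/2.
Particular solution: y = 2cos(2x) + (5/2)sin(2x).


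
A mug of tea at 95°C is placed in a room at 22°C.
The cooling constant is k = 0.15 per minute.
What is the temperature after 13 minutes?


Newton's law: dT/dt = -k(T - T_a) has solution T(t) = T_a + (T₀ - T_a)e^(-kt).
Plug in T_a = 22, T₀ = 95, k = 0.15, t = 13: T(13) = 22 + (73)e^(-1.95) ≈ 32.4°C.


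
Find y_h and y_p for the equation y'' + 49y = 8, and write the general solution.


Homogeneous part: r² + 49 = 0 ⇒ r = ±7i, so y_h = C₁cos(7x) + C₂sin(7x).
Try constant y_p = A; plug in: 49A = 8 ⇒ A = 8/49.
General solution: y = C₁cos(7x) + C₂sin(7x) + 8/49.


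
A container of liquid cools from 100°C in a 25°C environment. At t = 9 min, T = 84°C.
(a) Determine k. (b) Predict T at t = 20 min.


Newton's law: T(t) = T_a + (T₀ - T_a)e^(-kt).
(a) Use T(9) = 84: (84 - 25)/(100 - 25) = e^(-k·9), so k = -ln(0.787)/9 ≈ 0.0267.
(b) Apply k to t = 20: T(20) = 25 + (75)e^(-0.533) ≈ 69.0°C.


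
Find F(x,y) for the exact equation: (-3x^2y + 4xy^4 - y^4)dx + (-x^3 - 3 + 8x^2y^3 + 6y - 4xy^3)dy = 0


Check exactness: ∂M/∂y = -3x^2 + 16xy^3 - 4y^3 and ∂N/∂x = -3x^2 + 16xy^3 - 4y^3; equal, so the equation is exact.
Integrate M with respect to x (treating y as constant): ∫M dx = -x^3y + 2x^2y^4 - xy^4 + h(y).
Differentiate w.r.t. y and set equal to N: the x-dependent terms already match, leaving h'(y) = -3 + 6y. Integrate: h(y) = -3y + 3y^2.
So F(x,y) = -x^3y - 3y + 2x^2y^4 + 3y^2 - xy^4.
General solution: -x^3y - 3y + 2x^2y^4 + 3y^2 - xy^4 = C.


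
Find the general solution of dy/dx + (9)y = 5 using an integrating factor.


P(x) = 9, Q(x) = 5; integrating factor μ = e^(9x).
(μ y)' = 5e^(9x) ⇒ μ y = (5/9)e^(9x) + C.
Divide by μ: y = 5/9 + Ce^(-9x).


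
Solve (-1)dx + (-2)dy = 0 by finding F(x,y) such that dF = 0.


Check exactness: ∂M/∂y = 0 and ∂N/∂x = 0; equal, so the equation is exact.
Integrate M with respect to x (treating y as constant): ∫M dx = -x + h(y).
Differentiate w.r.t. y and set equal to N: the x-dependent terms already match, leaving h'(y) = -2. Integrate: h(y) = -2y.
So F(x,y) = -x - 2y.
General solution: -x - 2y = C.


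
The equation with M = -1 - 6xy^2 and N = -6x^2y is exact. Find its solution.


Check exactness: ∂M/∂y = -12xy and ∂N/∂x = -12xy; equal, so the equation is exact.
Integrate M with respect to x (treating y as constant): ∫M dx = -x - 3x^2y^2 + h(y).
Differentiate w.r.t. y and set equal to N: all terms match, so h'(y) = 0 and h is a constant absorbed into C.
General solution: -x - 3x^2y^2 = C.


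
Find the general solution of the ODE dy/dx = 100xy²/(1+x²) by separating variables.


Separate: dy/y² = 100x/(1+x²) dx.
Integrate LHS: ∫ dy/y² = -1/y.
Integrate RHS via u = 1+x²: 50ln(1+x²) + C.
Result: -1/y = 50ln(1+x²) + C.


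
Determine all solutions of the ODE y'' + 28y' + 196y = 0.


Characteristic equation: r² + 28r + 196 = 0, i.e. (r + 14)² = 0.
Repeated root r = -14; include an x factor for the second linearly independent solution.
General solution: y = (C₁ + C₂x)e^(-14x).


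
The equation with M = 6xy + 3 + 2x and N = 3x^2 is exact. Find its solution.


Check exactness: ∂M/∂y = 6x and ∂N/∂x = 6x; equal, so the equation is exact.
Integrate M with respect to x (treating y as constant): ∫M dx = 3x^2y + 3x + x^2 + h(y).
Differentiate w.r.t. y and set equal to N: all terms match, so h'(y) = 0 and h is a constant absorbed into C.
General solution: 3x^2y + 3x + x^2 = C.


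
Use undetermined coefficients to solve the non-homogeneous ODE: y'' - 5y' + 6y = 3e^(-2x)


Characteristic roots of r² - 5r + 6 = 0 are 3, 2.
y_h = C₁e^(3x) + C₂e^(2x).
Forcing exponent -2 is not a characteristic root; try y_p = Ae^(-2x).
Substitute: A·(4 + (-5)·-2 + (6)) = A·20 = 3, so A = 3/20.
General solution: y = C₁e^(3x) + C₂e^(2x) + (3/20)e^(-2x).


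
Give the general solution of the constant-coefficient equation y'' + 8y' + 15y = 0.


Characteristic equation: r² + 8r + 15 = 0.
Factor: (r + 5)(r + 3) = 0 ⇒ r = -5, -3 (distinct real).
General solution: y = C₁e^(-5x) + C₂e^(-3x).


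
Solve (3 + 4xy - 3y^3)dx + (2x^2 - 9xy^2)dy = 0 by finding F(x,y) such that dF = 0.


Check exactness: ∂M/∂y = 4x - 9y^2 and ∂N/∂x = 4x - 9y^2; equal, so the equation is exact.
Integrate M with respect to x (treating y as constant): ∫M dx = 3x + 2x^2y - 3xy^3 + h(y).
Differentiate w.r.t. y and set equal to N: all terms match, so h'(y) = 0 and h is a constant absorbed into C.
General solution: 3x + 2x^2y - 3xy^3 = C.


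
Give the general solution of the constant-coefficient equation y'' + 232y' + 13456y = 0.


Characteristic equation: r² + 232r + 13456 = 0, i.e. (r + 116)² = 0.
Repeated root r = -116; include an x factor for the second linearly independent solution.
General solution: y = (C₁ + C₂x)e^(-116x).


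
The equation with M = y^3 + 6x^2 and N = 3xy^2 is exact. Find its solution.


Check exactness: ∂M/∂y = 3y^2 and ∂N/∂x = 3y^2; equal, so the equation is exact.
Integrate M with respect to x (treating y as constant): ∫M dx = xy^3 + 2x^3 + h(y).
Differentiate w.r.t. y and set equal to N: all terms match, so h'(y) = 0 and h is a constant absorbed into C.
General solution: xy^3 + 2x^3 = C.


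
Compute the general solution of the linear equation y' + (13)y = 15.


P(x) = 13, Q(x) = 15; integrating factor μ = e^(13x).
(μ y)' = 15e^(13x) ⇒ μ y = (15/13)e^(13x) + C.
Divide by μ: y = 15/13 + Ce^(-13x).


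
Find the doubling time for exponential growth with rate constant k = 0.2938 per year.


Exponential growth: P(t) = P₀ e^(0.2938t). Set P(t)/P₀ = 2: e^(0.2938t) = 2.
Solve: t = ln(2)/0.2938 ≈ 2.36 years.


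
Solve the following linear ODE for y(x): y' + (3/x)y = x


P(x) = 3/x ⇒ μ = x^3.
(x^3 y)' = x^4 ⇒ x^3 y = x^5/(5) + C.
Solve for y: y = (1/5)x^2 + C/x^3.


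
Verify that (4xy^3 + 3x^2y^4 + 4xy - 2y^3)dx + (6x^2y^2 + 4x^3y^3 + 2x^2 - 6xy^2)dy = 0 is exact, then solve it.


Check exactness: ∂M/∂y = 12xy^2 + 12x^2y^3 + 4x - 6y^2 and ∂N/∂x = 12xy^2 + 12x^2y^3 + 4x - 6y^2; equal, so the equation is exact.
Integrate M with respect to x (treating y as constant): ∫M dx = 2x^2y^3 + x^3y^4 + 2x^2y - 2xy^3 + h(y).
Differentiate w.r.t. y and set equal to N: all terms match, so h'(y) = 0 and h is a constant absorbed into C.
General solution: 2x^2y^3 + x^3y^4 + 2x^2y - 2xy^3 = C.


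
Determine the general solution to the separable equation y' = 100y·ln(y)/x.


Separate: dy/[y ln(y)] = 100 dx/x.
Substitute u = ln(y): du/u = 100 dx/x.
Integrate: ln|ln(y)| = 100ln|x| + C₀, hence ln(y) = C·x^100.


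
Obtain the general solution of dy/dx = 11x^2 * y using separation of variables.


Separate variables: dy/y = 11x^2 dx.
Integrate: ln|y| = (11/3)x^3 + C₀.
Exponentiate: y = Ce^((11/3)x^3).


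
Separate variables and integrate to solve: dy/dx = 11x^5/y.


Separate variables: y dy = 11x^5 dx.
Integrate both sides: y²/2 = (11/6)x^6 + C₀.
Multiply by 2: y² = (11/3)x^6 + C.


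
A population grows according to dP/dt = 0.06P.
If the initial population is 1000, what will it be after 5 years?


The ODE dP/dt = 0.06P has solution P(t) = P(0)e^(0.06t).
Substitute P(0) = 1000 and t = 5: P(5) = 1000 e^(0.30) ≈ 1350.


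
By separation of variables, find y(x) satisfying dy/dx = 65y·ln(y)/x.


Separate: dy/[y ln(y)] = 65 dx/x.
Substitute u = ln(y): du/u = 65 dx/x.
Integrate: ln|ln(y)| = 65ln|x| + C₀, hence ln(y) = C·x^65.


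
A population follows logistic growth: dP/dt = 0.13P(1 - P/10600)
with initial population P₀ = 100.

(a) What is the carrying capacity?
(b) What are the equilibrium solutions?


Logistic ODE dP/dt = 0.13P(1 - P/10600) has equilibria where dP/dt = 0, i.e. P = 0 or P = 10600.
The coefficient (1 - P/K) = 0 when P = K, identifying K = 10600 as the carrying capacity.
(a) K = 10600; (b) equilibria P = 0 and P = 10600.


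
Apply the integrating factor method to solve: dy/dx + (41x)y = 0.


P(x) = 41x ⇒ μ = e^((41/2)x²).
Q(x) = 0 so μ y is constant: y = Ce^(-(41/2)x²).


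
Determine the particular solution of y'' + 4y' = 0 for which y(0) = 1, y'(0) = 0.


Characteristic roots of r² + 4r = 0 are -4, 0.
General solution y = c₁ e^(-4x) + c₂.
Apply y(0) = 1: c₁ + c₂ = 1. Apply y'(0) = 0: -4 c₁ + 0 c₂ = 0.
Solve: c₁ = 0, c₂ = 1.
Particular solution: y = 0e^(-4x) + 1.


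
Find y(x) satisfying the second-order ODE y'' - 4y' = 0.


Characteristic equation: r² - 4r = 0.
Factor: (r - 4)(r - 0) = 0 ⇒ r = 4, 0 (distinct real).
General solution: y = C₁e^(4x) + C₂.


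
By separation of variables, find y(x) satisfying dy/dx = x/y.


Separate variables: y dy = x dx.
Integrate both sides: y²/2 = (1/2)x^2 + C₀.
Multiply by 2: y² = x^2 + C.


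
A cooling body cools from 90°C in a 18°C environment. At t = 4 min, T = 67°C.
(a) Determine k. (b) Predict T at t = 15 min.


Newton's law: T(t) = T_a + (T₀ - T_a)e^(-kt).
(a) Use T(4) = 67: (67 - 18)/(90 - 18) = e^(-k·4), so k = -ln(0.681)/4 ≈ 0.0962.
(b) Apply k to t = 15: T(15) = 18 + (72)e^(-1.443) ≈ 35.0°C.


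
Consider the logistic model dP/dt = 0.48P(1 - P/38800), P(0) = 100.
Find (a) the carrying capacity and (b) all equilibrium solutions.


Logistic ODE dP/dt = 0.48P(1 - P/38800) has equilibria where dP/dt = 0, i.e. P = 0 or P = 38800.
The coefficient (1 - P/K) = 0 when P = K, identifying K = 38800 as the carrying capacity.
(a) K = 38800; (b) equilibria P = 0 and P = 38800.


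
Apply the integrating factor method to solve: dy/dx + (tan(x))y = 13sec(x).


P(x) = tan(x) ⇒ μ = e^(∫tan(x)dx) = sec(x).
(sec(x) y)' = 13sec²(x) ⇒ sec(x) y = 13tan(x) + C.
Multiply by cos(x): y = 13sin(x) + C·cos(x).


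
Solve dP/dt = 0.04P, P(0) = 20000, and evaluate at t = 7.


The ODE dP/dt = 0.04P has solution P(t) = P(0)e^(0.04t).
Substitute P(0) = 20000 and t = 7: P(7) = 20000 e^(0.28) ≈ 26463.


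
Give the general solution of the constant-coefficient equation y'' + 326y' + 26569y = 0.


Characteristic equation: r² + 326r + 26569 = 0, i.e. (r + 163)² = 0.
Repeated root r = -163; include an x factor for the second linearly independent solution.
General solution: y = (C₁ + C₂x)e^(-163x).


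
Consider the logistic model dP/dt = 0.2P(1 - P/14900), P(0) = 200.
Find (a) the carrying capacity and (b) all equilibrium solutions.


Logistic ODE dP/dt = 0.2P(1 - P/14900) has equilibria where dP/dt = 0, i.e. P = 0 or P = 14900.
The coefficient (1 - P/K) = 0 when P = K, identifying K = 14900 as the carrying capacity.
(a) K = 14900; (b) equilibria P = 0 and P = 14900.


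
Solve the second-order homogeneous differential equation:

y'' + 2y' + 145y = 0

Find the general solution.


Characteristic equation: r² + 2r + 145 = 0.
Discriminant is negative; roots r = -1 ± 12i (complex conjugate pair).
General solution uses e^(α x)(C₁ cos(β x) + C₂ sin(β x)): y = e^(-x)(C₁cos(12x) + C₂sin(12x)).


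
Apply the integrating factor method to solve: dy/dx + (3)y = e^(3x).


P(x) = 3 ⇒ μ = e^(3x).
(μ y)' = e^(6x) ⇒ μ y = e^(6x)/6 + C.
Divide by μ: y = (1/6)e^(3x) + Ce^(-3x).


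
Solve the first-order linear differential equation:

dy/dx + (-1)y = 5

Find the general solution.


P(x) = -1 ⇒ μ = e^(-x).
(μ y)' = 5e^(-x) ⇒ μ y = -5e^(-x) + C.
Divide by μ: y = -5 + Ce^(x).


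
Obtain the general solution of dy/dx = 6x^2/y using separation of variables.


Separate variables: y dy = 6x^2 dx.
Integrate both sides: y²/2 = 2x^3 + C₀.
Multiply by 2: y² = 4x^3 + C.


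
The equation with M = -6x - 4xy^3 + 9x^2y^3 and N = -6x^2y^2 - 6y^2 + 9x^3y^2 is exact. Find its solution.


Check exactness: ∂M/∂y = -12xy^2 + 27x^2y^2 and ∂N/∂x = -12xy^2 + 27x^2y^2; equal, so the equation is exact.
Integrate M with respect to x (treating y as constant): ∫M dx = -3x^2 - 2x^2y^3 + 3x^3y^3 + h(y).
Differentiate w.r.t. y and set equal to N: the x-dependent terms already match, leaving h'(y) = -6y^2. Integrate: h(y) = -2y^3.
So F(x,y) = -3x^2 - 2x^2y^3 - 2y^3 + 3x^3y^3.
General solution: -3x^2 - 2x^2y^3 - 2y^3 + 3x^3y^3 = C.


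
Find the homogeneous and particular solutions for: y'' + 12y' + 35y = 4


Characteristic roots of r² + 12r + 35 = 0 are -5, -7.
y_h = C₁e^(-5x) + C₂e^(-7x).
Constant forcing; try y_p = A. Then 35A = 4 ⇒ A = 4/35.
General solution: y = C₁e^(-5x) + C₂e^(-7x) + 4/35.


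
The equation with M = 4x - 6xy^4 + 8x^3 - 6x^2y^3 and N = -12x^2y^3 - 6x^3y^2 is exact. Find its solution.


Check exactness: ∂M/∂y = -24xy^3 - 18x^2y^2 and ∂N/∂x = -24xy^3 - 18x^2y^2; equal, so the equation is exact.
Integrate M with respect to x (treating y as constant): ∫M dx = 2x^2 - 3x^2y^4 + 2x^4 - 2x^3y^3 + h(y).
Differentiate w.r.t. y and set equal to N: all terms match, so h'(y) = 0 and h is a constant absorbed into C.
General solution: 2x^2 - 3x^2y^4 + 2x^4 - 2x^3y^3 = C.


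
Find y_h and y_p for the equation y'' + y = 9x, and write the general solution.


Homogeneous: r² + 1 = 0 ⇒ r = ±1i, y_h = C₁cos(x) + C₂sin(x).
Polynomial forcing; try y_p = Ax + B. Then y_p'' + 1 y_p = 1(Ax + B) = 9x, so B = 0 and A = 9.
General solution: y = C₁cos(x) + C₂sin(x) + 9x.


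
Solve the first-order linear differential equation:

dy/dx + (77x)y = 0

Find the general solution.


P(x) = 77x ⇒ μ = e^((77/2)x²).
Q(x) = 0 so μ y is constant: y = Ce^(-(77/2)x²).


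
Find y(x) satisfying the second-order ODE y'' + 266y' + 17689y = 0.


Characteristic equation: r² + 266r + 17689 = 0, i.e. (r + 133)² = 0.
Repeated root r = -133; include an x factor for the second linearly independent solution.
General solution: y = (C₁ + C₂x)e^(-133x).


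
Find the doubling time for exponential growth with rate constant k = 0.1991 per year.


Exponential growth: P(t) = P₀ e^(0.1991t). Set P(t)/P₀ = 2: e^(0.1991t) = 2.
Solve: t = ln(2)/0.1991 ≈ 3.48 years.


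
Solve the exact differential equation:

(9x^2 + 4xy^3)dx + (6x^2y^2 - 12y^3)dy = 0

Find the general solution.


Check exactness: ∂M/∂y = 12xy^2 and ∂N/∂x = 12xy^2; equal, so the equation is exact.
Integrate M with respect to x (treating y as constant): ∫M dx = 3x^3 + 2x^2y^3 + h(y).
Differentiate w.r.t. y and set equal to N: the x-dependent terms already match, leaving h'(y) = -12y^3. Integrate: h(y) = -3y^4.
So F(x,y) = 3x^3 + 2x^2y^3 - 3y^4.
General solution: 3x^3 + 2x^2y^3 - 3y^4 = C.


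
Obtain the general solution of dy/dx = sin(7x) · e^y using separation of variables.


Separate: e^(-y) dy = sin(7x) dx.
Integrate: -e^(-y) = -(1/7)cos(7x) + C₀.
Rearrange: e^(-y) = (1/7)cos(7x) + C.


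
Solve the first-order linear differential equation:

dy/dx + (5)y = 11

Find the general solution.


P(x) = 5, Q(x) = 11; integrating factor μ = e^(5x).
(μ y)' = 11e^(5x) ⇒ μ y = (11/5)e^(5x) + C.
Divide by μ: y = 11/5 + Ce^(-5x).


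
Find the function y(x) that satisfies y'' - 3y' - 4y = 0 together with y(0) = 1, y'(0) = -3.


Characteristic roots of r² - 3r - 4 = 0 are 4, -1.
General solution y = c₁ e^(4x) + c₂ e^(-x).
Apply y(0) = 1: c₁ + c₂ = 1. Apply y'(0) = -3: 4 c₁ - 1 c₂ = -3.
Solve: c₁ = -2/5, c₂ = 7/5.
Particular solution: y = -(2/5)e^(4x) + (7/5)e^(-x).


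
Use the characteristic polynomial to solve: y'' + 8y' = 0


Characteristic equation: r² + 8r = 0.
Factor: (r + 8)(r - 0) = 0 ⇒ r = -8, 0 (distinct real).
General solution: y = C₁e^(-8x) + C₂.


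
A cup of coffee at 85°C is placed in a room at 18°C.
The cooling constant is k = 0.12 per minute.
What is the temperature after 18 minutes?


Newton's law: dT/dt = -k(T - T_a) has solution T(t) = T_a + (T₀ - T_a)e^(-kt).
Plug in T_a = 18, T₀ = 85, k = 0.12, t = 18: T(18) = 18 + (67)e^(-2.16) ≈ 25.7°C.


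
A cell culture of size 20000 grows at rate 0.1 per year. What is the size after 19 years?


The ODE dP/dt = 0.1P has solution P(t) = P(0)e^(0.1t).
Substitute P(0) = 20000 and t = 19: P(19) = 20000 e^(1.90) ≈ 133718.


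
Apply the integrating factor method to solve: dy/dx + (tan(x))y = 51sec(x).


P(x) = tan(x) ⇒ μ = e^(∫tan(x)dx) = sec(x).
(sec(x) y)' = 51sec²(x) ⇒ sec(x) y = 51tan(x) + C.
Multiply by cos(x): y = 51sin(x) + C·cos(x).


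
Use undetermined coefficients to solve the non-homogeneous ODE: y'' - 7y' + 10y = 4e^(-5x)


Characteristic roots of r² - 7r + 10 = 0 are 5, 2.
y_h = C₁e^(5x) + C₂e^(2x).
Forcing exponent -5 is not a characteristic root; try y_p = Ae^(-5x).
Substitute: A·(25 + (-7)·-5 + (10)) = A·70 = 4, so A = 2/35.
General solution: y = C₁e^(5x) + C₂e^(2x) + (2/35)e^(-5x).


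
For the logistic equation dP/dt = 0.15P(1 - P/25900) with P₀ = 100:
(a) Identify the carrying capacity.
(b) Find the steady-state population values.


Logistic ODE dP/dt = 0.15P(1 - P/25900) has equilibria where dP/dt = 0, i.e. P = 0 or P = 25900.
The coefficient (1 - P/K) = 0 when P = K, identifying K = 25900 as the carrying capacity.
(a) K = 25900; (b) equilibria P = 0 and P = 25900.


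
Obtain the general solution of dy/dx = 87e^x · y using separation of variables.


Separate variables: dy/y = 87e^x dx.
Integrate: ln|y| = 87e^x + C₀.
Exponentiate: y = Ce^(87e^x).


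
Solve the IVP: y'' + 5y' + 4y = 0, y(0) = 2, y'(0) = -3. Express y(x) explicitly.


Characteristic roots of r² + 5r + 4 = 0 are -4, -1.
General solution y = c₁ e^(-4x) + c₂ e^(-x).
Apply y(0) = 2: c₁ + c₂ = 2. Apply y'(0) = -3: -4 c₁ - 1 c₂ = -3.
Solve: c₁ = 1/3, c₂ = 5/3.
Particular solution: y = (1/3)e^(-4x) + (5/3)e^(-x).


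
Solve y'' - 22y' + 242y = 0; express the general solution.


Characteristic equation: r² - 22r + 242 = 0.
Discriminant is negative; roots r = 11 ± 11i (complex conjugate pair).
General solution uses e^(α x)(C₁ cos(β x) + C₂ sin(β x)): y = e^(11x)(C₁cos(11x) + C₂sin(11x)).


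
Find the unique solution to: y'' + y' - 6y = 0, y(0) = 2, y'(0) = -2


Characteristic roots of r² + r - 6 = 0 are -3, 2.
General solution y = c₁ e^(-3x) + c₂ e^(2x).
Apply y(0) = 2: c₁ + c₂ = 2. Apply y'(0) = -2: -3 c₁ + 2 c₂ = -2.
Solve: c₁ = 6/5, c₂ = 4/5.
Particular solution: y = (6/5)e^(-3x) + (4/5)e^(2x).


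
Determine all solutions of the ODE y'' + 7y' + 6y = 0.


Characteristic equation: r² + 7r + 6 = 0.
Factor: (r + 1)(r + 6) = 0 ⇒ r = -1, -6 (distinct real).
General solution: y = C₁e^(-x) + C₂e^(-6x).


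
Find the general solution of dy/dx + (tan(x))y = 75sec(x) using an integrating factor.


P(x) = tan(x) ⇒ μ = e^(∫tan(x)dx) = sec(x).
(sec(x) y)' = 75sec²(x) ⇒ sec(x) y = 75tan(x) + C.
Multiply by cos(x): y = 75sin(x) + C·cos(x).


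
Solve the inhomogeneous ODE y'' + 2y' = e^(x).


Characteristic roots of r² + 2r = 0 are 0, -2.
y_h = C₁ + C₂e^(-2x).
Forcing exponent 1 is not a characteristic root; try y_p = Ae^(x).
Substitute: A·(1 + (2)·1 + (0)) = A·3 = 1, so A = 1/3.
General solution: y = C₁ + C₂e^(-2x) + (1/3)e^(x).


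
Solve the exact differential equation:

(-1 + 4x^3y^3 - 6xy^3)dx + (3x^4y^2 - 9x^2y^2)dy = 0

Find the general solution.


Check exactness: ∂M/∂y = 12x^3y^2 - 18xy^2 and ∂N/∂x = 12x^3y^2 - 18xy^2; equal, so the equation is exact.
Integrate M with respect to x (treating y as constant): ∫M dx = -x + x^4y^3 - 3x^2y^3 + h(y).
Differentiate w.r.t. y and set equal to N: all terms match, so h'(y) = 0 and h is a constant absorbed into C.
General solution: -x + x^4y^3 - 3x^2y^3 = C.


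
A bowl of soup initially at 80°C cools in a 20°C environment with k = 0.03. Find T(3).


Newton's law: dT/dt = -k(T - T_a) has solution T(t) = T_a + (T₀ - T_a)e^(-kt).
Plug in T_a = 20, T₀ = 80, k = 0.03, t = 3: T(3) = 20 + (60)e^(-0.09) ≈ 74.8°C.


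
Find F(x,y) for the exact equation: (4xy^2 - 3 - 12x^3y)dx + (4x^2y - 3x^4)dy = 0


Check exactness: ∂M/∂y = 8xy - 12x^3 and ∂N/∂x = 8xy - 12x^3; equal, so the equation is exact.
Integrate M with respect to x (treating y as constant): ∫M dx = 2x^2y^2 - 3x - 3x^4y + h(y).
Differentiate w.r.t. y and set equal to N: all terms match, so h'(y) = 0 and h is a constant absorbed into C.
General solution: 2x^2y^2 - 3x - 3x^4y = C.


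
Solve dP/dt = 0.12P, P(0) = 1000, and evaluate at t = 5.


The ODE dP/dt = 0.12P has solution P(t) = P(0)e^(0.12t).
Substitute P(0) = 1000 and t = 5: P(5) = 1000 e^(0.60) ≈ 1822.


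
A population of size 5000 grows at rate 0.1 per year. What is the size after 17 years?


The ODE dP/dt = 0.1P has solution P(t) = P(0)e^(0.1t).
Substitute P(0) = 5000 and t = 17: P(17) = 5000 e^(1.70) ≈ 27370.


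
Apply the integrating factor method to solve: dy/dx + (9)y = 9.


P(x) = 9, Q(x) = 9; integrating factor μ = e^(9x).
(μ y)' = 9e^(9x) ⇒ μ y = e^(9x) + C.
Divide by μ: y = 1 + Ce^(-9x).


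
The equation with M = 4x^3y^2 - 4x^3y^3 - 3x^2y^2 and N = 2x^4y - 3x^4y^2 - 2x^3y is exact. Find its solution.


Check exactness: ∂M/∂y = 8x^3y - 12x^3y^2 - 6x^2y and ∂N/∂x = 8x^3y - 12x^3y^2 - 6x^2y; equal, so the equation is exact.
Integrate M with respect to x (treating y as constant): ∫M dx = x^4y^2 - x^4y^3 - x^3y^2 + h(y).
Differentiate w.r.t. y and set equal to N: all terms match, so h'(y) = 0 and h is a constant absorbed into C.
General solution: x^4y^2 - x^4y^3 - x^3y^2 = C.


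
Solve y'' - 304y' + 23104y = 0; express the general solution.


Characteristic equation: r² - 304r + 23104 = 0, i.e. (r - 152)² = 0.
Repeated root r = 152; include an x factor for the second linearly independent solution.
General solution: y = (C₁ + C₂x)e^(152x).


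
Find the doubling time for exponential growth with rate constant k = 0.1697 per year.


Exponential growth: P(t) = P₀ e^(0.1697t). Set P(t)/P₀ = 2: e^(0.1697t) = 2.
Solve: t = ln(2)/0.1697 ≈ 4.08 years.


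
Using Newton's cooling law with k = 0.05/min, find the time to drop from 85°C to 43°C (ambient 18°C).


From T(t) = T_a + (T₀ - T_a)e^(-kt), set T(t) = 43:
(43 - 18) / (85 - 18) = e^(-0.05t), so t = -ln(0.373)/0.05 ≈ 19.7 minutes.


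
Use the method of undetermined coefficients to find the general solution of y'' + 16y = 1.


Homogeneous part: r² + 16 = 0 ⇒ r = ±4i, so y_h = C₁cos(4x) + C₂sin(4x).
Try constant y_p = A; plug in: 16A = 1 ⇒ A = 1/16.
General solution: y = C₁cos(4x) + C₂sin(4x) + 1/16.


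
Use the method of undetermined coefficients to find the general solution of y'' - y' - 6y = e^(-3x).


Characteristic roots of r² - r - 6 = 0 are -2, 3.
y_h = C₁e^(-2x) + C₂e^(3x).
Forcing exponent -3 is not a characteristic root; try y_p = Ae^(-3x).
Substitute: A·(9 + (-1)·-3 + (-6)) = A·6 = 1, so A = 1/6.
General solution: y = C₁e^(-2x) + C₂e^(3x) + (1/6)e^(-3x).


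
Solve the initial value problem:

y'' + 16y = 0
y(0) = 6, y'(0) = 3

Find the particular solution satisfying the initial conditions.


Characteristic roots of r² + 16 = 0 are ±4i, so y = C₁cos(4x) + C₂sin(4x).
Apply y(0) = 6: C₁ = 6. Differentiate and apply y'(0) = 3: 4·C₂ = 3, so C₂ = 3/4.
Particular solution: y = 6cos(4x) + (3/4)sin(4x).


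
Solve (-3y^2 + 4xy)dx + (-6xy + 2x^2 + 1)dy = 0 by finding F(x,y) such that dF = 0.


Check exactness: ∂M/∂y = -6y + 4x and ∂N/∂x = -6y + 4x; equal, so the equation is exact.
Integrate M with respect to x (treating y as constant): ∫M dx = -3xy^2 + 2x^2y + h(y).
Differentiate w.r.t. y and set equal to N: the x-dependent terms already match, leaving h'(y) = 1. Integrate: h(y) = y.
So F(x,y) = -3xy^2 + 2x^2y + y.
General solution: -3xy^2 + 2x^2y + y = C.


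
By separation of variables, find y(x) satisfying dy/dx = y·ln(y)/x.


Separate: dy/[y ln(y)] =  dx/x.
Substitute u = ln(y): du/u =  dx/x.
Integrate: ln|ln(y)| = ln|x| + C₀, hence ln(y) = C·x.


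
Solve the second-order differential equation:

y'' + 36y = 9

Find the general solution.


Homogeneous part: r² + 36 = 0 ⇒ r = ±6i, so y_h = C₁cos(6x) + C₂sin(6x).
Try constant y_p = A; plug in: 36A = 9 ⇒ A = 1/4.
General solution: y = C₁cos(6x) + C₂sin(6x) + 1/4.


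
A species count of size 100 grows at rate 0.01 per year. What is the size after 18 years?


The ODE dP/dt = 0.01P has solution P(t) = P(0)e^(0.01t).
Substitute P(0) = 100 and t = 18: P(18) = 100 e^(0.18) ≈ 120.
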